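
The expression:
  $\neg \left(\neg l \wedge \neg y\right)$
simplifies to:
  $l \vee y$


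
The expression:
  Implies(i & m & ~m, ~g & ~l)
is always true.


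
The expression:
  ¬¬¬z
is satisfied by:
  {z: False}


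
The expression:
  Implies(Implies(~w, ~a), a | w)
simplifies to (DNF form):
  a | w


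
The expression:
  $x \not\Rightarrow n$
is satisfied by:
  {x: True, n: False}


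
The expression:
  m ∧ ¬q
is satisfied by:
  {m: True, q: False}


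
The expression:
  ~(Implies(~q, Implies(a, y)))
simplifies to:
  a & ~q & ~y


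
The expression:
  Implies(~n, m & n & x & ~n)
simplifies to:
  n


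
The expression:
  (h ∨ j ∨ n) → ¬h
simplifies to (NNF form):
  ¬h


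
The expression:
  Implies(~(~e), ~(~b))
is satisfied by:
  {b: True, e: False}
  {e: False, b: False}
  {e: True, b: True}


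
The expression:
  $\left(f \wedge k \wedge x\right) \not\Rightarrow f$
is never true.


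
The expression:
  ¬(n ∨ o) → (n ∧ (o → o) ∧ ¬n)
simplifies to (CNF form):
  n ∨ o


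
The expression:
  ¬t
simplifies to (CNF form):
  ¬t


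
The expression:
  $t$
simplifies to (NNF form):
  $t$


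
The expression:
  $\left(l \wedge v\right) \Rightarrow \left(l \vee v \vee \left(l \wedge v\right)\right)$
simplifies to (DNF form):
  $\text{True}$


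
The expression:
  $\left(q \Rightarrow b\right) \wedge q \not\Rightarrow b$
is never true.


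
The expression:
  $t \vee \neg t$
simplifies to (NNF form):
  $\text{True}$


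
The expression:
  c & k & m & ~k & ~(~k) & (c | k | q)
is never true.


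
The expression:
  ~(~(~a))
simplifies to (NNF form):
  ~a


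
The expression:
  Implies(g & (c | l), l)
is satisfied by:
  {l: True, g: False, c: False}
  {g: False, c: False, l: False}
  {l: True, c: True, g: False}
  {c: True, g: False, l: False}
  {l: True, g: True, c: False}
  {g: True, l: False, c: False}
  {l: True, c: True, g: True}


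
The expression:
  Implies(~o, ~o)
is always true.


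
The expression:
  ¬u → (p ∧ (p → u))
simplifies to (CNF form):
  u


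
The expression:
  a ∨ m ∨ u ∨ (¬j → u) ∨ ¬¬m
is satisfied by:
  {a: True, m: True, u: True, j: True}
  {a: True, m: True, u: True, j: False}
  {a: True, m: True, j: True, u: False}
  {a: True, m: True, j: False, u: False}
  {a: True, u: True, j: True, m: False}
  {a: True, u: True, j: False, m: False}
  {a: True, u: False, j: True, m: False}
  {a: True, u: False, j: False, m: False}
  {m: True, u: True, j: True, a: False}
  {m: True, u: True, j: False, a: False}
  {m: True, j: True, u: False, a: False}
  {m: True, j: False, u: False, a: False}
  {u: True, j: True, m: False, a: False}
  {u: True, m: False, j: False, a: False}
  {j: True, m: False, u: False, a: False}


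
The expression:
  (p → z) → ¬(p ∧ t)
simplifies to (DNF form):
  ¬p ∨ ¬t ∨ ¬z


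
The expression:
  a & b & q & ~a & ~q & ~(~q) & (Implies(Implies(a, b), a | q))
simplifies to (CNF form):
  False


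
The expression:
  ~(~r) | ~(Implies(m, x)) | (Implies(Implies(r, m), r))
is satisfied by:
  {r: True, m: True, x: False}
  {r: True, x: False, m: False}
  {r: True, m: True, x: True}
  {r: True, x: True, m: False}
  {m: True, x: False, r: False}


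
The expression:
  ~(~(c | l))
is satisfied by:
  {c: True, l: True}
  {c: True, l: False}
  {l: True, c: False}


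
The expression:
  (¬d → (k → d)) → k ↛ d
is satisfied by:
  {k: True, d: False}


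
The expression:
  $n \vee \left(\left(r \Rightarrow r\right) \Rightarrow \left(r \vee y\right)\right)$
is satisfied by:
  {r: True, n: True, y: True}
  {r: True, n: True, y: False}
  {r: True, y: True, n: False}
  {r: True, y: False, n: False}
  {n: True, y: True, r: False}
  {n: True, y: False, r: False}
  {y: True, n: False, r: False}


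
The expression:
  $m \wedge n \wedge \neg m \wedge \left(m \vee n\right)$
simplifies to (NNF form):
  $\text{False}$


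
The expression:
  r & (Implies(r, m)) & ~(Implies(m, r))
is never true.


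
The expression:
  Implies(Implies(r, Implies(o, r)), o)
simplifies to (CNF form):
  o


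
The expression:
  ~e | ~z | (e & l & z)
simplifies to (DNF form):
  l | ~e | ~z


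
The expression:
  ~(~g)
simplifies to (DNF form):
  g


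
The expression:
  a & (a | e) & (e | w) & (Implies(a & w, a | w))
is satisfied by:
  {a: True, e: True, w: True}
  {a: True, e: True, w: False}
  {a: True, w: True, e: False}


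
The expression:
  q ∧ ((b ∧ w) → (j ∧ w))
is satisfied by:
  {j: True, q: True, w: False, b: False}
  {q: True, j: False, w: False, b: False}
  {j: True, b: True, q: True, w: False}
  {b: True, q: True, j: False, w: False}
  {j: True, w: True, q: True, b: False}
  {w: True, q: True, b: False, j: False}
  {j: True, b: True, w: True, q: True}


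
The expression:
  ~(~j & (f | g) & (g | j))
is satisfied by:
  {j: True, g: False}
  {g: False, j: False}
  {g: True, j: True}


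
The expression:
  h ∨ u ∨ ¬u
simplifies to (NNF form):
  True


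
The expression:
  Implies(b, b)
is always true.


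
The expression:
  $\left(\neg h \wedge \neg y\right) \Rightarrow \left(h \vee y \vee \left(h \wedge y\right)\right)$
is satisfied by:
  {y: True, h: True}
  {y: True, h: False}
  {h: True, y: False}


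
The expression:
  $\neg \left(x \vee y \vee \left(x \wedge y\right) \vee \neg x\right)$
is never true.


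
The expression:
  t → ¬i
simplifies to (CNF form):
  ¬i ∨ ¬t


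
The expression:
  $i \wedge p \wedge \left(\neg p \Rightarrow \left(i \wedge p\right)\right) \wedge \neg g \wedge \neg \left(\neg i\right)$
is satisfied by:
  {i: True, p: True, g: False}


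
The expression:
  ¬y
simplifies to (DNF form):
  ¬y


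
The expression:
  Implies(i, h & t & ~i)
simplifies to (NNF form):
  ~i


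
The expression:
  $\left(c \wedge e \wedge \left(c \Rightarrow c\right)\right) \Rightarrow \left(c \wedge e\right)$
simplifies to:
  $\text{True}$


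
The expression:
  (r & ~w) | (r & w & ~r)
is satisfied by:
  {r: True, w: False}


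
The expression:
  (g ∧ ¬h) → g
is always true.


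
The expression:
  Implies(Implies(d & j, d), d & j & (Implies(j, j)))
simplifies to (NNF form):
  d & j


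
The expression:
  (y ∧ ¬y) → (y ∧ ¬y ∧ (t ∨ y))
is always true.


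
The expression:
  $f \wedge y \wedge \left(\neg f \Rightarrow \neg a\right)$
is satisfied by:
  {f: True, y: True}


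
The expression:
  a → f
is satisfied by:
  {f: True, a: False}
  {a: False, f: False}
  {a: True, f: True}


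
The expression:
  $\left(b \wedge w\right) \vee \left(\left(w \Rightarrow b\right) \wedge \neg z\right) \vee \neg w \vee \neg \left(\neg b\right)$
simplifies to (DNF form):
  $b \vee \neg w$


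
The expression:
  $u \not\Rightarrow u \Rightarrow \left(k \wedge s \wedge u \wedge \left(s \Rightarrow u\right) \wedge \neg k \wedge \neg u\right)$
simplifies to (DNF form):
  $\text{True}$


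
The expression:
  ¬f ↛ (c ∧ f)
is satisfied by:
  {f: False}


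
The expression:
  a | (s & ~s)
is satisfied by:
  {a: True}


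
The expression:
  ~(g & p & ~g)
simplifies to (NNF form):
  True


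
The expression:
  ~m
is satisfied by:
  {m: False}


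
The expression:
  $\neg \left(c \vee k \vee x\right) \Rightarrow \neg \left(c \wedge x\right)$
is always true.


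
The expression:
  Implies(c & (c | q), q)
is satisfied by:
  {q: True, c: False}
  {c: False, q: False}
  {c: True, q: True}


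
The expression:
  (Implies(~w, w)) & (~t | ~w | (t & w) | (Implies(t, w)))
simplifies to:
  w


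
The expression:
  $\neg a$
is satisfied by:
  {a: False}


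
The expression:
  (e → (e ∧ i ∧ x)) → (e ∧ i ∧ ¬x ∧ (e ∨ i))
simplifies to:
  e ∧ (¬i ∨ ¬x)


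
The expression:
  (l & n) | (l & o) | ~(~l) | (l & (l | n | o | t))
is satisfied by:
  {l: True}


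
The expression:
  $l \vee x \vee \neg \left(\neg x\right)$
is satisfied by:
  {x: True, l: True}
  {x: True, l: False}
  {l: True, x: False}


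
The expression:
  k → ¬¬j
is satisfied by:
  {j: True, k: False}
  {k: False, j: False}
  {k: True, j: True}


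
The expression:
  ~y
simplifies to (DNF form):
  ~y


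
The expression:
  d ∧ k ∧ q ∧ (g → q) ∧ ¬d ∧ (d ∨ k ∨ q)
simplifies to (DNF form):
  False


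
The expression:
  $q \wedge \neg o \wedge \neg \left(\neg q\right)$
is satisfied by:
  {q: True, o: False}


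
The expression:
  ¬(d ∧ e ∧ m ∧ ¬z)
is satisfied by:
  {z: True, m: False, d: False, e: False}
  {e: False, m: False, z: False, d: False}
  {e: True, z: True, m: False, d: False}
  {e: True, m: False, z: False, d: False}
  {d: True, z: True, e: False, m: False}
  {d: True, e: False, m: False, z: False}
  {d: True, e: True, z: True, m: False}
  {d: True, e: True, m: False, z: False}
  {z: True, m: True, d: False, e: False}
  {m: True, d: False, z: False, e: False}
  {e: True, m: True, z: True, d: False}
  {e: True, m: True, d: False, z: False}
  {z: True, m: True, d: True, e: False}
  {m: True, d: True, e: False, z: False}
  {e: True, m: True, d: True, z: True}


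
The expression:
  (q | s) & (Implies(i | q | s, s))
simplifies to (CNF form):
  s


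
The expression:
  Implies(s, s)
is always true.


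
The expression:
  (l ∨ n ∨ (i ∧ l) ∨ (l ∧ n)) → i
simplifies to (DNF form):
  i ∨ (¬l ∧ ¬n)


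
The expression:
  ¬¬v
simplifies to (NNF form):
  v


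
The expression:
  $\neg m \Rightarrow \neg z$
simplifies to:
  $m \vee \neg z$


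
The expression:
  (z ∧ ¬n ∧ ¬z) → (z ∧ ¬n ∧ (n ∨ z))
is always true.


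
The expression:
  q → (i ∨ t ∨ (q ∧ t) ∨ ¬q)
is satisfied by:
  {i: True, t: True, q: False}
  {i: True, q: False, t: False}
  {t: True, q: False, i: False}
  {t: False, q: False, i: False}
  {i: True, t: True, q: True}
  {i: True, q: True, t: False}
  {t: True, q: True, i: False}


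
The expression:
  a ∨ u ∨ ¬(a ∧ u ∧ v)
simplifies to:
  True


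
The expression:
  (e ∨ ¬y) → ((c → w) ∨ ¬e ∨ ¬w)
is always true.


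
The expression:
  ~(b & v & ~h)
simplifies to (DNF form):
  h | ~b | ~v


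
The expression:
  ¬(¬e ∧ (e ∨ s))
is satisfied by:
  {e: True, s: False}
  {s: False, e: False}
  {s: True, e: True}


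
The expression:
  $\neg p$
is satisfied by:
  {p: False}


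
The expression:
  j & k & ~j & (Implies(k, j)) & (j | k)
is never true.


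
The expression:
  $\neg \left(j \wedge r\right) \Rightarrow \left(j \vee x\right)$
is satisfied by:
  {x: True, j: True}
  {x: True, j: False}
  {j: True, x: False}


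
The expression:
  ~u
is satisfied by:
  {u: False}


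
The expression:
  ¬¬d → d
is always true.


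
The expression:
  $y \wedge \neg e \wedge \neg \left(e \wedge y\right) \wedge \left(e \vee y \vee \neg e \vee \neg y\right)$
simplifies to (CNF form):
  $y \wedge \neg e$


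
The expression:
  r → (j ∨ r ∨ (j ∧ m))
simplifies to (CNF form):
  True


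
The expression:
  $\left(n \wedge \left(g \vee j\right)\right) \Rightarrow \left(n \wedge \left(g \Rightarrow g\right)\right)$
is always true.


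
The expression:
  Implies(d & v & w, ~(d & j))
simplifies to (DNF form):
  ~d | ~j | ~v | ~w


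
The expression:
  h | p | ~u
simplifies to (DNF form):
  h | p | ~u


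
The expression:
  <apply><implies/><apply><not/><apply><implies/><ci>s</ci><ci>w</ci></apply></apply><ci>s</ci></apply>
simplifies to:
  <true/>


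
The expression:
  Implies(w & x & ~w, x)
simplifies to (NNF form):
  True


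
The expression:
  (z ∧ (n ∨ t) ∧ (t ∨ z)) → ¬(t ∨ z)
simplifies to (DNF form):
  (¬n ∧ ¬t) ∨ ¬z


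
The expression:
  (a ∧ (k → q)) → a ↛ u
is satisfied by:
  {k: True, q: False, u: False, a: False}
  {k: False, q: False, u: False, a: False}
  {k: True, q: True, u: False, a: False}
  {q: True, k: False, u: False, a: False}
  {a: True, k: True, q: False, u: False}
  {a: True, k: False, q: False, u: False}
  {a: True, k: True, q: True, u: False}
  {a: True, q: True, k: False, u: False}
  {u: True, k: True, a: False, q: False}
  {u: True, a: False, q: False, k: False}
  {k: True, u: True, q: True, a: False}
  {u: True, q: True, a: False, k: False}
  {k: True, u: True, a: True, q: False}


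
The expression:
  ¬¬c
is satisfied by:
  {c: True}


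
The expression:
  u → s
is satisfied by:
  {s: True, u: False}
  {u: False, s: False}
  {u: True, s: True}


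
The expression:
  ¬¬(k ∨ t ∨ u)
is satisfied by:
  {k: True, t: True, u: True}
  {k: True, t: True, u: False}
  {k: True, u: True, t: False}
  {k: True, u: False, t: False}
  {t: True, u: True, k: False}
  {t: True, u: False, k: False}
  {u: True, t: False, k: False}


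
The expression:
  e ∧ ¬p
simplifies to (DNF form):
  e ∧ ¬p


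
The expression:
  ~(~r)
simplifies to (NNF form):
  r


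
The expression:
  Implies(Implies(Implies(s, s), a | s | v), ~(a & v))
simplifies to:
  ~a | ~v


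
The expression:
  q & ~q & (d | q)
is never true.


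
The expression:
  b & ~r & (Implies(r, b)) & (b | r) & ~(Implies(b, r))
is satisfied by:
  {b: True, r: False}


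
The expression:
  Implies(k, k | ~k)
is always true.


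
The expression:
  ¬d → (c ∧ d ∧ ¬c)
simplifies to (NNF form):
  d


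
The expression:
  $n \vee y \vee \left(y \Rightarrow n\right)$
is always true.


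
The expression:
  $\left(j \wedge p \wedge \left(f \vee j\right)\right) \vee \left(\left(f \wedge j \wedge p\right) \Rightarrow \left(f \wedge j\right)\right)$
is always true.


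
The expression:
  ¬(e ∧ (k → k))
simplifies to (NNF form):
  ¬e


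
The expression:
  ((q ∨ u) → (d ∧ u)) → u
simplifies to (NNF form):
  q ∨ u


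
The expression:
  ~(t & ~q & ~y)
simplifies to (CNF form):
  q | y | ~t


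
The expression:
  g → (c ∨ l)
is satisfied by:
  {c: True, l: True, g: False}
  {c: True, g: False, l: False}
  {l: True, g: False, c: False}
  {l: False, g: False, c: False}
  {c: True, l: True, g: True}
  {c: True, g: True, l: False}
  {l: True, g: True, c: False}


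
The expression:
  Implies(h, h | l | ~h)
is always true.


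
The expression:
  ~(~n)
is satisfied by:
  {n: True}


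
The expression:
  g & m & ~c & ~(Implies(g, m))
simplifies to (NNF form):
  False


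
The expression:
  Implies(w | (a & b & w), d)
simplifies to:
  d | ~w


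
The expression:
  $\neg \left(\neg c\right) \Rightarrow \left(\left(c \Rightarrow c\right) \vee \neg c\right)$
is always true.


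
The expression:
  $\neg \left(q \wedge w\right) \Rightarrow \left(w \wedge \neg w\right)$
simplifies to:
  $q \wedge w$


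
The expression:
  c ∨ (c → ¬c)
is always true.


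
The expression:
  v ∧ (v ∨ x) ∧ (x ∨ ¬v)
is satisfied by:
  {x: True, v: True}


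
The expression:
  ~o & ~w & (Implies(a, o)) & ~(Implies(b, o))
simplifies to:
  b & ~a & ~o & ~w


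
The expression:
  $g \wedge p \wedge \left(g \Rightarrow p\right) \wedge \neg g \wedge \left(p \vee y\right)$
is never true.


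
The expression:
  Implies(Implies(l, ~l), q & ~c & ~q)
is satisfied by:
  {l: True}


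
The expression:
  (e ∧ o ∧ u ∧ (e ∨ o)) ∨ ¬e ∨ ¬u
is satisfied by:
  {o: True, u: False, e: False}
  {u: False, e: False, o: False}
  {o: True, e: True, u: False}
  {e: True, u: False, o: False}
  {o: True, u: True, e: False}
  {u: True, o: False, e: False}
  {o: True, e: True, u: True}


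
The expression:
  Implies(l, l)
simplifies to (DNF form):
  True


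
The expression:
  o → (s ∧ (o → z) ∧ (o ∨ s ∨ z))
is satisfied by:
  {z: True, s: True, o: False}
  {z: True, s: False, o: False}
  {s: True, z: False, o: False}
  {z: False, s: False, o: False}
  {z: True, o: True, s: True}


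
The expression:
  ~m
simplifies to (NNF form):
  ~m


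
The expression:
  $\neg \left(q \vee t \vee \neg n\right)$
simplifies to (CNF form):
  $n \wedge \neg q \wedge \neg t$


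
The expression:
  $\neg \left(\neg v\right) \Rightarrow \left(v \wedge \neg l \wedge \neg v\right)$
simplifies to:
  $\neg v$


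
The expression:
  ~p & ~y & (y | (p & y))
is never true.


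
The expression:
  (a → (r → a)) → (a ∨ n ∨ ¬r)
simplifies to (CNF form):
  a ∨ n ∨ ¬r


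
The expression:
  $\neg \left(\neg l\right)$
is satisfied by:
  {l: True}


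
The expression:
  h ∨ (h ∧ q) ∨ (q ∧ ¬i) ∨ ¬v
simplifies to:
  h ∨ (q ∧ ¬i) ∨ ¬v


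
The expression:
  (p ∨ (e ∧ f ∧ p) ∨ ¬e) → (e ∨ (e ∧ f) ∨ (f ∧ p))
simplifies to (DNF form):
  e ∨ (f ∧ p)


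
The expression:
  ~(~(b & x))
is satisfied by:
  {b: True, x: True}


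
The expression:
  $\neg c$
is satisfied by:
  {c: False}


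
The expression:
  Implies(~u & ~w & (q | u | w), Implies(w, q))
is always true.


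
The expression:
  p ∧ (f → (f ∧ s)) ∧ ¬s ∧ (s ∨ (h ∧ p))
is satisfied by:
  {p: True, h: True, f: False, s: False}


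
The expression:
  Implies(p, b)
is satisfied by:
  {b: True, p: False}
  {p: False, b: False}
  {p: True, b: True}


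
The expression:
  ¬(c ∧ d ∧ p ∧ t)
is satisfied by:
  {p: False, c: False, t: False, d: False}
  {d: True, p: False, c: False, t: False}
  {t: True, p: False, c: False, d: False}
  {d: True, t: True, p: False, c: False}
  {c: True, d: False, p: False, t: False}
  {d: True, c: True, p: False, t: False}
  {t: True, c: True, d: False, p: False}
  {d: True, t: True, c: True, p: False}
  {p: True, t: False, c: False, d: False}
  {d: True, p: True, t: False, c: False}
  {t: True, p: True, d: False, c: False}
  {d: True, t: True, p: True, c: False}
  {c: True, p: True, t: False, d: False}
  {d: True, c: True, p: True, t: False}
  {t: True, c: True, p: True, d: False}


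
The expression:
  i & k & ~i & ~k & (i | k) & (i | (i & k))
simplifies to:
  False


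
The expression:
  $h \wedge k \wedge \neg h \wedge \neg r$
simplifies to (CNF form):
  $\text{False}$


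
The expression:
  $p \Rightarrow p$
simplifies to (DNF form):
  $\text{True}$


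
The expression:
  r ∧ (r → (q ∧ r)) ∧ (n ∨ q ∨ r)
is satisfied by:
  {r: True, q: True}


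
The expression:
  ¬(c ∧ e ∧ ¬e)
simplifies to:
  True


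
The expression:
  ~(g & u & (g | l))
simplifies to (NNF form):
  ~g | ~u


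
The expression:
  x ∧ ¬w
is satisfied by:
  {x: True, w: False}


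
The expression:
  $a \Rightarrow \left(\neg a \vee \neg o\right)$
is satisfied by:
  {o: False, a: False}
  {a: True, o: False}
  {o: True, a: False}


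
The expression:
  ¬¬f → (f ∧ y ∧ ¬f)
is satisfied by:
  {f: False}


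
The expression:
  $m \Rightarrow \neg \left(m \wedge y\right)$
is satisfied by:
  {m: False, y: False}
  {y: True, m: False}
  {m: True, y: False}


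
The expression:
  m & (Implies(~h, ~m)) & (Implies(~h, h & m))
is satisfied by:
  {h: True, m: True}


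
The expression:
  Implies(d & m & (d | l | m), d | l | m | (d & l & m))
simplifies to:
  True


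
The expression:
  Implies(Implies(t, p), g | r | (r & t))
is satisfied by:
  {r: True, g: True, t: True, p: False}
  {r: True, g: True, t: False, p: False}
  {r: True, g: True, p: True, t: True}
  {r: True, g: True, p: True, t: False}
  {r: True, t: True, p: False, g: False}
  {r: True, t: False, p: False, g: False}
  {r: True, p: True, t: True, g: False}
  {r: True, p: True, t: False, g: False}
  {g: True, t: True, p: False, r: False}
  {g: True, t: False, p: False, r: False}
  {g: True, p: True, t: True, r: False}
  {g: True, p: True, t: False, r: False}
  {t: True, g: False, p: False, r: False}


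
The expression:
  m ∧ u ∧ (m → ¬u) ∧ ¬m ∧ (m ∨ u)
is never true.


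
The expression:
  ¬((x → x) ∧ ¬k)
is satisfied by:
  {k: True}


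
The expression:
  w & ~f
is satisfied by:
  {w: True, f: False}


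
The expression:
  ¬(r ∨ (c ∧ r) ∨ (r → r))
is never true.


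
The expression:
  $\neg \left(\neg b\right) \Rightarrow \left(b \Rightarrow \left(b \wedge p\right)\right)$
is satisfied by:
  {p: True, b: False}
  {b: False, p: False}
  {b: True, p: True}


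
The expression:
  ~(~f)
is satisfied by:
  {f: True}


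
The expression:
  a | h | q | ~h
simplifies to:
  True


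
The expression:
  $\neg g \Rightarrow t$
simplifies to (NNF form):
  $g \vee t$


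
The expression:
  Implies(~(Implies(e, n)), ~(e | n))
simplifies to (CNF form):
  n | ~e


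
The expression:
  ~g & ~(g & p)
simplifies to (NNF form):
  ~g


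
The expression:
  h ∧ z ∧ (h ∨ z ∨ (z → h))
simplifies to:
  h ∧ z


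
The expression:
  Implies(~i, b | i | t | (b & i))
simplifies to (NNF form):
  b | i | t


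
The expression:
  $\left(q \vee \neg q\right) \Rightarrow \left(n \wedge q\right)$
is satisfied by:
  {q: True, n: True}


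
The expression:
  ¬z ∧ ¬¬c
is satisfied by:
  {c: True, z: False}


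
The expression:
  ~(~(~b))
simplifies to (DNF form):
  ~b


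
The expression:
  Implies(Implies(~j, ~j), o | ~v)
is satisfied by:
  {o: True, v: False}
  {v: False, o: False}
  {v: True, o: True}


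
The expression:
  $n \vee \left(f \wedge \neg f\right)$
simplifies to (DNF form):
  $n$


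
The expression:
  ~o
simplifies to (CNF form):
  ~o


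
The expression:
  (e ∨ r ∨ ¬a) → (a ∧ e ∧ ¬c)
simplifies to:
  a ∧ (e ∨ ¬r) ∧ (¬c ∨ ¬e)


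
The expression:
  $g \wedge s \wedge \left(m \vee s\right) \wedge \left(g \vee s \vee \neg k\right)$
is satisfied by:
  {s: True, g: True}


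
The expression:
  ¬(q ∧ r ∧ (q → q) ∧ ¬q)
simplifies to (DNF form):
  True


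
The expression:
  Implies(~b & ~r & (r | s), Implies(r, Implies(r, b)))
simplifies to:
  True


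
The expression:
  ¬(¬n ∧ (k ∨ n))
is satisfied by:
  {n: True, k: False}
  {k: False, n: False}
  {k: True, n: True}


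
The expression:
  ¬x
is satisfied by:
  {x: False}


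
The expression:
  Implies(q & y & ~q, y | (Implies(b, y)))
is always true.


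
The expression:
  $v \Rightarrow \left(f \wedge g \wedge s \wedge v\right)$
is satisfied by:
  {f: True, s: True, g: True, v: False}
  {f: True, s: True, g: False, v: False}
  {f: True, g: True, s: False, v: False}
  {f: True, g: False, s: False, v: False}
  {s: True, g: True, f: False, v: False}
  {s: True, g: False, f: False, v: False}
  {g: True, f: False, s: False, v: False}
  {g: False, f: False, s: False, v: False}
  {v: True, f: True, s: True, g: True}


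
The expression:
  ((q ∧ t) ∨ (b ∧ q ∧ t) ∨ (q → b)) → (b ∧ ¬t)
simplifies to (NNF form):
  ¬t ∧ (b ∨ q)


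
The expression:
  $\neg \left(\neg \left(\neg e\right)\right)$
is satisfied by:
  {e: False}


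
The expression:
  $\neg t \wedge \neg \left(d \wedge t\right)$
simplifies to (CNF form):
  $\neg t$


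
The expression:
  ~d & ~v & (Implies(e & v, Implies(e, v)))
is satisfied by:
  {d: False, v: False}


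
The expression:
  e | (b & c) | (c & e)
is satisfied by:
  {c: True, e: True, b: True}
  {c: True, e: True, b: False}
  {e: True, b: True, c: False}
  {e: True, b: False, c: False}
  {c: True, b: True, e: False}


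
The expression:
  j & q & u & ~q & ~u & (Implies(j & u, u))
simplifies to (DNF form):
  False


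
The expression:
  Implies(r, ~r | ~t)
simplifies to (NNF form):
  ~r | ~t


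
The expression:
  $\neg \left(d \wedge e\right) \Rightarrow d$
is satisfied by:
  {d: True}


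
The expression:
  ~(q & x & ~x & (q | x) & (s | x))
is always true.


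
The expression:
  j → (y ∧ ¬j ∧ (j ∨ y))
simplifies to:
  ¬j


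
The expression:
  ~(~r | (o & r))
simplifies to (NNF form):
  r & ~o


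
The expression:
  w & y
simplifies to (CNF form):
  w & y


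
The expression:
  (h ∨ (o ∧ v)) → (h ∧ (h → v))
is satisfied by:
  {v: False, h: False, o: False}
  {o: True, v: False, h: False}
  {v: True, o: False, h: False}
  {h: True, v: True, o: False}
  {o: True, h: True, v: True}


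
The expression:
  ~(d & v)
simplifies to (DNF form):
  ~d | ~v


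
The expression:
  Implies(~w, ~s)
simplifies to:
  w | ~s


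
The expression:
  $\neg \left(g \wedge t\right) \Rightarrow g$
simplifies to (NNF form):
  $g$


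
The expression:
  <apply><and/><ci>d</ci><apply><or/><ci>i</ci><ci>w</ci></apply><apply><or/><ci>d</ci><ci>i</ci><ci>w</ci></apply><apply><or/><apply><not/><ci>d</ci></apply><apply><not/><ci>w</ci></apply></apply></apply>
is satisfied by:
  {i: True, d: True, w: False}


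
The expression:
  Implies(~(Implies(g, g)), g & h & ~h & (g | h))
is always true.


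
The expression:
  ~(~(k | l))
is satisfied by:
  {k: True, l: True}
  {k: True, l: False}
  {l: True, k: False}


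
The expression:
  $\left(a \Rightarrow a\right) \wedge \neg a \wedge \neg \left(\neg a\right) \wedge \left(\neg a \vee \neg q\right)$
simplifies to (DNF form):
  $\text{False}$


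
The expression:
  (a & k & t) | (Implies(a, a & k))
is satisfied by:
  {k: True, a: False}
  {a: False, k: False}
  {a: True, k: True}


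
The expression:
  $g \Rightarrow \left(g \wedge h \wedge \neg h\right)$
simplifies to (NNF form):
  $\neg g$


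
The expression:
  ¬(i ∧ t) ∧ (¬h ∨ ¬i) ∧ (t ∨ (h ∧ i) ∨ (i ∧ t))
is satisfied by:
  {t: True, i: False}


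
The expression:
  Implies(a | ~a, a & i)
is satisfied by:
  {a: True, i: True}


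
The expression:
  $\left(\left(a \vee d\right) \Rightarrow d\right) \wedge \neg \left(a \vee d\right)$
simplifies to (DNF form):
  $\neg a \wedge \neg d$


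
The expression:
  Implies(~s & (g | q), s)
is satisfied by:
  {s: True, q: False, g: False}
  {s: True, g: True, q: False}
  {s: True, q: True, g: False}
  {s: True, g: True, q: True}
  {g: False, q: False, s: False}


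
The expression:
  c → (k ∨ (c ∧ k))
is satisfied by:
  {k: True, c: False}
  {c: False, k: False}
  {c: True, k: True}


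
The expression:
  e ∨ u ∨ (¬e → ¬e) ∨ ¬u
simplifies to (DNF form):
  True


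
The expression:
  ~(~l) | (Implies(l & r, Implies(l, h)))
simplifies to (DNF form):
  True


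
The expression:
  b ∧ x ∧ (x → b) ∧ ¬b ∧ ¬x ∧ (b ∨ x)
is never true.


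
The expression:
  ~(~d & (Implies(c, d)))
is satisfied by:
  {d: True, c: True}
  {d: True, c: False}
  {c: True, d: False}


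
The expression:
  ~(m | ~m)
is never true.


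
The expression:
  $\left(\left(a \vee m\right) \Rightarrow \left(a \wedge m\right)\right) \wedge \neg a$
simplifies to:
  $\neg a \wedge \neg m$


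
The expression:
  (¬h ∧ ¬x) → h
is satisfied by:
  {x: True, h: True}
  {x: True, h: False}
  {h: True, x: False}


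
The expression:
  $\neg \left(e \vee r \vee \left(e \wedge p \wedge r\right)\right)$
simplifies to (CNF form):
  $\neg e \wedge \neg r$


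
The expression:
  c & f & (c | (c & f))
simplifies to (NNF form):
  c & f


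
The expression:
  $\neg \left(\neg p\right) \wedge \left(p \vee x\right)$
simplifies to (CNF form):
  $p$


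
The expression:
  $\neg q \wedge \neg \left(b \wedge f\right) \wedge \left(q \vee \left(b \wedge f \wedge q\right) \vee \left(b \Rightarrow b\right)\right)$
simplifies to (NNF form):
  $\neg q \wedge \left(\neg b \vee \neg f\right)$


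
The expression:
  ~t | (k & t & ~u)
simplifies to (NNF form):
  ~t | (k & ~u)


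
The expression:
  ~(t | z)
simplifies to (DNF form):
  ~t & ~z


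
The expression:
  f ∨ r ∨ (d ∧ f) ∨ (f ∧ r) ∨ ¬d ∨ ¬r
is always true.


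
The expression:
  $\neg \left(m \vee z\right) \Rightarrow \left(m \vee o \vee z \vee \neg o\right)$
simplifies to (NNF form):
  $\text{True}$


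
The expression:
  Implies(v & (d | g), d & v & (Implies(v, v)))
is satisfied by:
  {d: True, g: False, v: False}
  {g: False, v: False, d: False}
  {d: True, v: True, g: False}
  {v: True, g: False, d: False}
  {d: True, g: True, v: False}
  {g: True, d: False, v: False}
  {d: True, v: True, g: True}


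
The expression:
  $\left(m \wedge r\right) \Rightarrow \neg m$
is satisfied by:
  {m: False, r: False}
  {r: True, m: False}
  {m: True, r: False}


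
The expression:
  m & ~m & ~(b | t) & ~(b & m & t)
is never true.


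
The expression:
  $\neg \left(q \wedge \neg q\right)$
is always true.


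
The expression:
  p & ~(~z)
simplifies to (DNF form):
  p & z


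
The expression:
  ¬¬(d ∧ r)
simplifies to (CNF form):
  d ∧ r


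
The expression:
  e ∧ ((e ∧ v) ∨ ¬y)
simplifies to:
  e ∧ (v ∨ ¬y)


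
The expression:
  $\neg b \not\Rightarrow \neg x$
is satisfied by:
  {x: True, b: False}


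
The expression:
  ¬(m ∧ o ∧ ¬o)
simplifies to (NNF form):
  True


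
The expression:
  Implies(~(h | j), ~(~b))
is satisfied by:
  {b: True, h: True, j: True}
  {b: True, h: True, j: False}
  {b: True, j: True, h: False}
  {b: True, j: False, h: False}
  {h: True, j: True, b: False}
  {h: True, j: False, b: False}
  {j: True, h: False, b: False}


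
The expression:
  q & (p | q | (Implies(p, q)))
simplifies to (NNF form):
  q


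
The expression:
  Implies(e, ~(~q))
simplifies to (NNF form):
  q | ~e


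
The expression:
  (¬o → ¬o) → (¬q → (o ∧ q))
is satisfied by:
  {q: True}


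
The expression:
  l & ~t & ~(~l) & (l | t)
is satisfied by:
  {l: True, t: False}


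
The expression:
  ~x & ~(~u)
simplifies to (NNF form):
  u & ~x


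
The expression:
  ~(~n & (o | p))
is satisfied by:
  {n: True, o: False, p: False}
  {n: True, p: True, o: False}
  {n: True, o: True, p: False}
  {n: True, p: True, o: True}
  {p: False, o: False, n: False}


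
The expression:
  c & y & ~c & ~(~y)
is never true.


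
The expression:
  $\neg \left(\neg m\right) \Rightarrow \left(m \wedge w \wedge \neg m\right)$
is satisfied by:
  {m: False}


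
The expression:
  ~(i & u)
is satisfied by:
  {u: False, i: False}
  {i: True, u: False}
  {u: True, i: False}


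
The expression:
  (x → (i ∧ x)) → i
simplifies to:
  i ∨ x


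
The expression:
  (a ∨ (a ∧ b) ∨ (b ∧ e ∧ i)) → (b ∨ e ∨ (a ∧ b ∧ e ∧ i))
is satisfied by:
  {b: True, e: True, a: False}
  {b: True, e: False, a: False}
  {e: True, b: False, a: False}
  {b: False, e: False, a: False}
  {b: True, a: True, e: True}
  {b: True, a: True, e: False}
  {a: True, e: True, b: False}


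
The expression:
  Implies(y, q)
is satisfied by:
  {q: True, y: False}
  {y: False, q: False}
  {y: True, q: True}


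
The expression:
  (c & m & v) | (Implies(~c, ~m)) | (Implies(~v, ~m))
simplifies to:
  c | v | ~m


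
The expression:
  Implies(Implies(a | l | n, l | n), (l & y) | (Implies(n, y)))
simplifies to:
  y | ~n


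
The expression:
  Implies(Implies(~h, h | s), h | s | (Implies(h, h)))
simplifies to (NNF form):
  True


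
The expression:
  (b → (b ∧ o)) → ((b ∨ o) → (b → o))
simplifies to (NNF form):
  True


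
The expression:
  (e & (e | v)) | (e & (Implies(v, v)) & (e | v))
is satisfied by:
  {e: True}


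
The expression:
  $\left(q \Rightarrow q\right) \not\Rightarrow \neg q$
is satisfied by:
  {q: True}


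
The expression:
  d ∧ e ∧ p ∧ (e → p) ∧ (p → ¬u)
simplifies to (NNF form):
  d ∧ e ∧ p ∧ ¬u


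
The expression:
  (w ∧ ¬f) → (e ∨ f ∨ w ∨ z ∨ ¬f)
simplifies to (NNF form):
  True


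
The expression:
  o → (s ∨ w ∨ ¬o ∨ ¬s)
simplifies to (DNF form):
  True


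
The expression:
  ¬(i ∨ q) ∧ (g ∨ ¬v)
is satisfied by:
  {g: True, q: False, v: False, i: False}
  {g: False, q: False, v: False, i: False}
  {g: True, v: True, q: False, i: False}


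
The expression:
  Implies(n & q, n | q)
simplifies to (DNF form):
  True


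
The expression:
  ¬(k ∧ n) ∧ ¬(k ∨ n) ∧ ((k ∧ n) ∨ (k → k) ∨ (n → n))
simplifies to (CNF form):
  ¬k ∧ ¬n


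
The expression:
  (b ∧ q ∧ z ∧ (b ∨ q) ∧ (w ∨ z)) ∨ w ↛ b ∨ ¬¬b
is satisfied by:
  {b: True, w: True}
  {b: True, w: False}
  {w: True, b: False}


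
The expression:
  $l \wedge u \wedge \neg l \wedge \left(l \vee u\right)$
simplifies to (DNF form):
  $\text{False}$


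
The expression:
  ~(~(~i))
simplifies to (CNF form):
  ~i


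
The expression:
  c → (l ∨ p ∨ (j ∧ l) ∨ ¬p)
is always true.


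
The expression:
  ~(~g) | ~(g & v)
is always true.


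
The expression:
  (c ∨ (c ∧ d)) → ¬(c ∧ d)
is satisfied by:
  {c: False, d: False}
  {d: True, c: False}
  {c: True, d: False}


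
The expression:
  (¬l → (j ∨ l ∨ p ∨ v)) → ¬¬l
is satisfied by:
  {l: True, v: False, j: False, p: False}
  {l: True, p: True, v: False, j: False}
  {l: True, j: True, v: False, p: False}
  {l: True, p: True, j: True, v: False}
  {l: True, v: True, j: False, p: False}
  {l: True, p: True, v: True, j: False}
  {l: True, j: True, v: True, p: False}
  {l: True, p: True, j: True, v: True}
  {p: False, v: False, j: False, l: False}


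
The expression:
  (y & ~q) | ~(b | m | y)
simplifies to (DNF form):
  (y & ~q) | (y & ~y) | (y & ~b & ~q) | (y & ~b & ~y) | (y & ~m & ~q) | (y & ~m & ~y) | (~b & ~m & ~q) | (~b & ~m & ~y)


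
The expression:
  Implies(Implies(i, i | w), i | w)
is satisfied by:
  {i: True, w: True}
  {i: True, w: False}
  {w: True, i: False}


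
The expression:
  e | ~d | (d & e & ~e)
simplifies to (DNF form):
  e | ~d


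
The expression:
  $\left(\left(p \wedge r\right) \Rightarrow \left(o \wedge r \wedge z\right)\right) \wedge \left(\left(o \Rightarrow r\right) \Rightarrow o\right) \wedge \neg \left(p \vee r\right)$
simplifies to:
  $o \wedge \neg p \wedge \neg r$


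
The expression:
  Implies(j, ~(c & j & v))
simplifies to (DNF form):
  ~c | ~j | ~v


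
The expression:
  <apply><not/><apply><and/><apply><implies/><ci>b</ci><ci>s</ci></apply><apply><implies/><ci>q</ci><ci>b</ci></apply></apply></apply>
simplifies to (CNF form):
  <apply><and/><apply><or/><ci>b</ci><ci>q</ci></apply><apply><or/><ci>b</ci><apply><not/><ci>b</ci></apply></apply><apply><or/><ci>q</ci><apply><not/><ci>s</ci></apply></apply><apply><or/><apply><not/><ci>b</ci></apply><apply><not/><ci>s</ci></apply></apply></apply>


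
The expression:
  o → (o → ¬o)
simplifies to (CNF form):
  ¬o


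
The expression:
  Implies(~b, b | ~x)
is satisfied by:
  {b: True, x: False}
  {x: False, b: False}
  {x: True, b: True}


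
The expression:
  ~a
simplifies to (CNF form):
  ~a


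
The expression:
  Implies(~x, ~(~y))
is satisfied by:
  {y: True, x: True}
  {y: True, x: False}
  {x: True, y: False}


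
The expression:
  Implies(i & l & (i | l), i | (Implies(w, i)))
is always true.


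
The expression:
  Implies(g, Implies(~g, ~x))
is always true.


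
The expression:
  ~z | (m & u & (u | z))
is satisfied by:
  {u: True, m: True, z: False}
  {u: True, m: False, z: False}
  {m: True, u: False, z: False}
  {u: False, m: False, z: False}
  {z: True, u: True, m: True}


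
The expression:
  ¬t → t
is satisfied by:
  {t: True}


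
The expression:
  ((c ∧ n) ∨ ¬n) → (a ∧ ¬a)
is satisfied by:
  {n: True, c: False}


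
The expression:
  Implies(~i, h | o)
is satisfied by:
  {i: True, o: True, h: True}
  {i: True, o: True, h: False}
  {i: True, h: True, o: False}
  {i: True, h: False, o: False}
  {o: True, h: True, i: False}
  {o: True, h: False, i: False}
  {h: True, o: False, i: False}


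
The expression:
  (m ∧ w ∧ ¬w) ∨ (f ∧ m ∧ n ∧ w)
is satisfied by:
  {m: True, w: True, f: True, n: True}


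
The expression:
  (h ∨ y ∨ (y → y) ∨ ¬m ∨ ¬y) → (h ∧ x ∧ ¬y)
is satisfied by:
  {h: True, x: True, y: False}


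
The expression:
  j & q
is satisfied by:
  {j: True, q: True}


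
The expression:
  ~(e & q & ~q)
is always true.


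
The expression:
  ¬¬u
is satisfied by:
  {u: True}


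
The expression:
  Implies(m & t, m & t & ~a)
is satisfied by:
  {m: False, t: False, a: False}
  {a: True, m: False, t: False}
  {t: True, m: False, a: False}
  {a: True, t: True, m: False}
  {m: True, a: False, t: False}
  {a: True, m: True, t: False}
  {t: True, m: True, a: False}


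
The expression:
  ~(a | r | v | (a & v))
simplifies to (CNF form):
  ~a & ~r & ~v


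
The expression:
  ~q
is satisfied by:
  {q: False}


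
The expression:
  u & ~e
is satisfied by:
  {u: True, e: False}


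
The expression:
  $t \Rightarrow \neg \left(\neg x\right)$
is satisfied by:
  {x: True, t: False}
  {t: False, x: False}
  {t: True, x: True}


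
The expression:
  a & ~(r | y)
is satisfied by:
  {a: True, y: False, r: False}


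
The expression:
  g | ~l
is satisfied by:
  {g: True, l: False}
  {l: False, g: False}
  {l: True, g: True}


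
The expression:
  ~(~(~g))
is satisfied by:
  {g: False}


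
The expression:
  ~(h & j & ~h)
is always true.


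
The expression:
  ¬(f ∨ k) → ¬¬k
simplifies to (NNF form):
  f ∨ k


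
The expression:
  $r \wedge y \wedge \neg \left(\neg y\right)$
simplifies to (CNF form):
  $r \wedge y$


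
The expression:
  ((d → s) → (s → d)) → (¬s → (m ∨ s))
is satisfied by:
  {m: True, s: True}
  {m: True, s: False}
  {s: True, m: False}


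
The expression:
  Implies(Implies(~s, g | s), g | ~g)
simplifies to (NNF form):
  True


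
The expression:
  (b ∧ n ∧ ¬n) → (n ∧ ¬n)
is always true.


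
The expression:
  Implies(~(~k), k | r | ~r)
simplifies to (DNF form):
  True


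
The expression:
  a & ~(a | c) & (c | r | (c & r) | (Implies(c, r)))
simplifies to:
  False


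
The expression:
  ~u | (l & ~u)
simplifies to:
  ~u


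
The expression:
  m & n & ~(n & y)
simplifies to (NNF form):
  m & n & ~y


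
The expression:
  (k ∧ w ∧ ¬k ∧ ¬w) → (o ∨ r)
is always true.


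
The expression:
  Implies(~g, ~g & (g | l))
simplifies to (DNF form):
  g | l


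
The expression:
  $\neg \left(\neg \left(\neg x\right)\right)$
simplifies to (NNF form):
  $\neg x$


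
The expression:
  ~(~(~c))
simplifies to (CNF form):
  ~c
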